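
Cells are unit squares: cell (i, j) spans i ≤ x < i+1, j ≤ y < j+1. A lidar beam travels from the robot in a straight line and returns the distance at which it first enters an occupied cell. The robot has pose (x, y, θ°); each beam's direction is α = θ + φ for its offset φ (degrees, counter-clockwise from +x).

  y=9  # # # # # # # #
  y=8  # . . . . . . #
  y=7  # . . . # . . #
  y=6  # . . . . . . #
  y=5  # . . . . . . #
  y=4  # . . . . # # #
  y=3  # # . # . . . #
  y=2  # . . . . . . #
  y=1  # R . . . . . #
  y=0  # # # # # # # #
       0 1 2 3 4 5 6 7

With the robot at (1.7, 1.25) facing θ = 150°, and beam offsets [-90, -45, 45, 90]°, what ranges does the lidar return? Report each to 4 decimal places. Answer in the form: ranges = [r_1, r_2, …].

ranges = [2.6000, 1.8117, 0.7247, 0.2887]

beam 1: φ=-90°, α=60°
  cosα=0.5000 sinα=0.8660 | (1,1) | tMaxX 0.6000 tMaxY 0.8660 | tΔX 2.0000 tΔY 1.1547
    t=0.6000 [x] (2,1)
    t=0.8660 [y] (2,2)
    t=2.0207 [y] (2,3)
    t=2.6000 [x] (3,3) — stop
  → r_1 = 2.6000
beam 2: φ=-45°, α=105°
  cosα=-0.2588 sinα=0.9659 | (1,1) | tMaxX 2.7046 tMaxY 0.7765 | tΔX 3.8637 tΔY 1.0353
    t=0.7765 [y] (1,2)
    t=1.8117 [y] (1,3) — stop
  → r_2 = 1.8117
beam 3: φ=45°, α=195°
  cosα=-0.9659 sinα=-0.2588 | (1,1) | tMaxX 0.7247 tMaxY 0.9659 | tΔX 1.0353 tΔY 3.8637
    t=0.7247 [x] (0,1) — stop
  → r_3 = 0.7247
beam 4: φ=90°, α=240°
  cosα=-0.5000 sinα=-0.8660 | (1,1) | tMaxX 1.4000 tMaxY 0.2887 | tΔX 2.0000 tΔY 1.1547
    t=0.2887 [y] (1,0) — stop
  → r_4 = 0.2887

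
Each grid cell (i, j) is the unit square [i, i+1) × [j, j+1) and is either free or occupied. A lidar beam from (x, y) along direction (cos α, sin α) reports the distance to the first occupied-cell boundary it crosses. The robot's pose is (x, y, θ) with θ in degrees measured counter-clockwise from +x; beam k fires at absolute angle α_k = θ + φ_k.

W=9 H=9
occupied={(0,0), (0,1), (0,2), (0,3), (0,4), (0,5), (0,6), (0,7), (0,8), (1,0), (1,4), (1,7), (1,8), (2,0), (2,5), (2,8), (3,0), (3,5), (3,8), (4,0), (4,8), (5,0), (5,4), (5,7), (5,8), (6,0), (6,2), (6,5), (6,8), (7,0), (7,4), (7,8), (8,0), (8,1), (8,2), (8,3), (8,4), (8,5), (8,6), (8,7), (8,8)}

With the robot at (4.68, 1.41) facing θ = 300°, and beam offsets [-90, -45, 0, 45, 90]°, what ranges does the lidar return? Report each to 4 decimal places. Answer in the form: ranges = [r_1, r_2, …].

ranges = [0.8200, 0.4245, 0.4734, 1.5841, 1.5242]

beam 1: φ=-90°, α=210°
  cosα=-0.8660 sinα=-0.5000 | (4,1) | tMaxX 0.7852 tMaxY 0.8200 | tΔX 1.1547 tΔY 2.0000
    t=0.7852 [x] (3,1)
    t=0.8200 [y] (3,0) — stop
  → r_1 = 0.8200
beam 2: φ=-45°, α=255°
  cosα=-0.2588 sinα=-0.9659 | (4,1) | tMaxX 2.6273 tMaxY 0.4245 | tΔX 3.8637 tΔY 1.0353
    t=0.4245 [y] (4,0) — stop
  → r_2 = 0.4245
beam 3: φ=0°, α=300°
  cosα=0.5000 sinα=-0.8660 | (4,1) | tMaxX 0.6400 tMaxY 0.4734 | tΔX 2.0000 tΔY 1.1547
    t=0.4734 [y] (4,0) — stop
  → r_3 = 0.4734
beam 4: φ=45°, α=345°
  cosα=0.9659 sinα=-0.2588 | (4,1) | tMaxX 0.3313 tMaxY 1.5841 | tΔX 1.0353 tΔY 3.8637
    t=0.3313 [x] (5,1)
    t=1.3666 [x] (6,1)
    t=1.5841 [y] (6,0) — stop
  → r_4 = 1.5841
beam 5: φ=90°, α=30°
  cosα=0.8660 sinα=0.5000 | (4,1) | tMaxX 0.3695 tMaxY 1.1800 | tΔX 1.1547 tΔY 2.0000
    t=0.3695 [x] (5,1)
    t=1.1800 [y] (5,2)
    t=1.5242 [x] (6,2) — stop
  → r_5 = 1.5242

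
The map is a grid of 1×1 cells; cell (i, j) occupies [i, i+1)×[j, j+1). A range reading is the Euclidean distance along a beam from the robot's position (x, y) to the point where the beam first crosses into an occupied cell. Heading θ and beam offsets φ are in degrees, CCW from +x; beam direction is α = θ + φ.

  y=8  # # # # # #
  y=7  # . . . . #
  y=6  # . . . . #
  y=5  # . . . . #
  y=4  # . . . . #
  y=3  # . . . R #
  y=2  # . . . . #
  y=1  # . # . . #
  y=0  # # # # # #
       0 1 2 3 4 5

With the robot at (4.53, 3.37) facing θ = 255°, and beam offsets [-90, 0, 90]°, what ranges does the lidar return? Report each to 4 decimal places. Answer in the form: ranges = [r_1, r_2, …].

ranges = [3.6545, 2.4536, 0.4866]

beam 1: φ=-90°, α=165°
  d=(-0.9659,0.2588)  start (4,3)  tX=0.5487 tY=2.4341  stride 1/|dx|=1.0353 1/|dy|=3.8637
    cross x-line → (3,3), t=0.5487
    cross x-line → (2,3), t=1.5840
    cross y-line → (2,4), t=2.4341
    cross x-line → (1,4), t=2.6192
    cross x-line → (0,4), t=3.6545 (wall)
  → r_1 = 3.6545
beam 2: φ=0°, α=255°
  d=(-0.2588,-0.9659)  start (4,3)  tX=2.0478 tY=0.3831  stride 1/|dx|=3.8637 1/|dy|=1.0353
    cross y-line → (4,2), t=0.3831
    cross y-line → (4,1), t=1.4183
    cross x-line → (3,1), t=2.0478
    cross y-line → (3,0), t=2.4536 (wall)
  → r_2 = 2.4536
beam 3: φ=90°, α=345°
  d=(0.9659,-0.2588)  start (4,3)  tX=0.4866 tY=1.4296  stride 1/|dx|=1.0353 1/|dy|=3.8637
    cross x-line → (5,3), t=0.4866 (wall)
  → r_3 = 0.4866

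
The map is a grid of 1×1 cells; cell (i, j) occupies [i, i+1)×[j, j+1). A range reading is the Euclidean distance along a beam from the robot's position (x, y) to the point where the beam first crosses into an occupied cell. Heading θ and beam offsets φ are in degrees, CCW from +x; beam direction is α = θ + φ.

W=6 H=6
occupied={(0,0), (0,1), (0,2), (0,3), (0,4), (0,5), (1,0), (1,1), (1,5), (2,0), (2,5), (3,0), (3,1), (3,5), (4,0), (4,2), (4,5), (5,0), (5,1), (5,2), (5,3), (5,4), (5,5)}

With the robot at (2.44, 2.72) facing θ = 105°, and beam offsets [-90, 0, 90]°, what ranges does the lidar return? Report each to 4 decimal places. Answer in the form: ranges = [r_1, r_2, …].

ranges = [2.6503, 2.3604, 1.4908]

beam 1: φ=-90°, α=15°
  dir = (cos 15°, sin 15°) = (0.9659, 0.2588); from cell (2,2)
  next x-line at t=0.5798, next y-line at t=1.0818; Δt_x=1.0353, Δt_y=3.8637
    x: enter (3,2) at t=0.5798
    y: enter (3,3) at t=1.0818
    x: enter (4,3) at t=1.6150
    x: enter (5,3) at t=2.6503 ← occupied
  → r_1 = 2.6503
beam 2: φ=0°, α=105°
  dir = (cos 105°, sin 105°) = (-0.2588, 0.9659); from cell (2,2)
  next x-line at t=1.7000, next y-line at t=0.2899; Δt_x=3.8637, Δt_y=1.0353
    y: enter (2,3) at t=0.2899
    y: enter (2,4) at t=1.3252
    x: enter (1,4) at t=1.7000
    y: enter (1,5) at t=2.3604 ← occupied
  → r_2 = 2.3604
beam 3: φ=90°, α=195°
  dir = (cos 195°, sin 195°) = (-0.9659, -0.2588); from cell (2,2)
  next x-line at t=0.4555, next y-line at t=2.7819; Δt_x=1.0353, Δt_y=3.8637
    x: enter (1,2) at t=0.4555
    x: enter (0,2) at t=1.4908 ← occupied
  → r_3 = 1.4908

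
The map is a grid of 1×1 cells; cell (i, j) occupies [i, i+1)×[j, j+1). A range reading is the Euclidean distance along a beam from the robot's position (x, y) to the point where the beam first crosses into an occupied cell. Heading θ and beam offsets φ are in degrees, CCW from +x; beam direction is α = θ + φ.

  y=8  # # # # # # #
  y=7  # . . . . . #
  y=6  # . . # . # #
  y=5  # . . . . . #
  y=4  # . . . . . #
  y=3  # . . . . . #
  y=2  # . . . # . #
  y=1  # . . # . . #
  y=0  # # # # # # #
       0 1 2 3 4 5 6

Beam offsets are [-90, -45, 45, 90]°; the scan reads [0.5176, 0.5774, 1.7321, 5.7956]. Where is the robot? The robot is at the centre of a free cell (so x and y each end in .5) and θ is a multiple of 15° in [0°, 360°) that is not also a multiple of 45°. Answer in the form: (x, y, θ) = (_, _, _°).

(x, y, θ) = (2.5, 7.5, 165°)

The pose lattice has 31·16 = 496 candidates. Test each by forward raycasting.
  (2.5, 1.5, 330°): beam 1 = 0.5774 ≠ 0.5176 ✗
  (5.5, 4.5, 300°): beam 1 = 5.1962 ≠ 0.5176 ✗
  (2.5, 7.5, 15°): beam 1 = 5.6940 ≠ 0.5176 ✗
  (5.5, 7.5, 285°): beam 1 = 1.9319 ≠ 0.5176 ✗
  …
  (2.5, 7.5, 165°): r_1=0.5176, r_2=0.5774, r_3=1.7321, r_4=5.7956 — all match ✓
Unique over the lattice → pose = (2.5, 7.5, 165°).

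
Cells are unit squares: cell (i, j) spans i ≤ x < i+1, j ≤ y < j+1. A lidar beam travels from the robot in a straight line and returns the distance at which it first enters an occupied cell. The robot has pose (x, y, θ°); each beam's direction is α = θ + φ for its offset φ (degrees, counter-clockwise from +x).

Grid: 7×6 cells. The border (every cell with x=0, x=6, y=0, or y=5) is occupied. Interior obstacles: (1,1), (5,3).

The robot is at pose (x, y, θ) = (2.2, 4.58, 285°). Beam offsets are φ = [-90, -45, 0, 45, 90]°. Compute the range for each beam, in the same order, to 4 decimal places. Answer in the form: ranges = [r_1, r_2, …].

beam 1: φ=-90°, α=195°
  direction (-0.9659, -0.2588); cell (2,4); t to first gridline: x 0.2071, y 2.2409 (then +1.0353 / +3.8637)
    (1,4) via x @ 0.2071
    (0,4) via x @ 1.2423  # hit
  → r_1 = 1.2423
beam 2: φ=-45°, α=240°
  direction (-0.5000, -0.8660); cell (2,4); t to first gridline: x 0.4000, y 0.6697 (then +2.0000 / +1.1547)
    (1,4) via x @ 0.4000
    (1,3) via y @ 0.6697
    (1,2) via y @ 1.8244
    (0,2) via x @ 2.4000  # hit
  → r_2 = 2.4000
beam 3: φ=0°, α=285°
  direction (0.2588, -0.9659); cell (2,4); t to first gridline: x 3.0910, y 0.6005 (then +3.8637 / +1.0353)
    (2,3) via y @ 0.6005
    (2,2) via y @ 1.6357
    (2,1) via y @ 2.6710
    (3,1) via x @ 3.0910
    (3,0) via y @ 3.7063  # hit
  → r_3 = 3.7063
beam 4: φ=45°, α=330°
  direction (0.8660, -0.5000); cell (2,4); t to first gridline: x 0.9238, y 1.1600 (then +1.1547 / +2.0000)
    (3,4) via x @ 0.9238
    (3,3) via y @ 1.1600
    (4,3) via x @ 2.0785
    (4,2) via y @ 3.1600
    (5,2) via x @ 3.2332
    (6,2) via x @ 4.3879  # hit
  → r_4 = 4.3879
beam 5: φ=90°, α=15°
  direction (0.9659, 0.2588); cell (2,4); t to first gridline: x 0.8282, y 1.6228 (then +1.0353 / +3.8637)
    (3,4) via x @ 0.8282
    (3,5) via y @ 1.6228  # hit
  → r_5 = 1.6228

ranges = [1.2423, 2.4000, 3.7063, 4.3879, 1.6228]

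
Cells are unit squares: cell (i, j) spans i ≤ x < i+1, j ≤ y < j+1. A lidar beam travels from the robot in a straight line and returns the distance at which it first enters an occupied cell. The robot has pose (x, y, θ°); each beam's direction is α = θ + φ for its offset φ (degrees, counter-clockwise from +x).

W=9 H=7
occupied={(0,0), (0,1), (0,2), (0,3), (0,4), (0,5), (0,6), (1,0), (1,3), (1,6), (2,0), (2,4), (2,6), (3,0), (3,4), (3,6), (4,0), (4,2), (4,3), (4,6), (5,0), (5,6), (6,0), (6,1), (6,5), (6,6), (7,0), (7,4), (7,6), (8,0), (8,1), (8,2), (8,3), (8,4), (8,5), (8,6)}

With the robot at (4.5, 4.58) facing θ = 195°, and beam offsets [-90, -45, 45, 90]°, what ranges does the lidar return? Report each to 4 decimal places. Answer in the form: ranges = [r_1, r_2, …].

ranges = [1.4701, 0.5774, 0.6697, 0.6005]

beam 1: φ=-90°, α=105°
  dir = (cos 105°, sin 105°) = (-0.2588, 0.9659); from cell (4,4)
  next x-line at t=1.9319, next y-line at t=0.4348; Δt_x=3.8637, Δt_y=1.0353
    y: enter (4,5) at t=0.4348
    y: enter (4,6) at t=1.4701 ← occupied
  → r_1 = 1.4701
beam 2: φ=-45°, α=150°
  dir = (cos 150°, sin 150°) = (-0.8660, 0.5000); from cell (4,4)
  next x-line at t=0.5774, next y-line at t=0.8400; Δt_x=1.1547, Δt_y=2.0000
    x: enter (3,4) at t=0.5774 ← occupied
  → r_2 = 0.5774
beam 3: φ=45°, α=240°
  dir = (cos 240°, sin 240°) = (-0.5000, -0.8660); from cell (4,4)
  next x-line at t=1.0000, next y-line at t=0.6697; Δt_x=2.0000, Δt_y=1.1547
    y: enter (4,3) at t=0.6697 ← occupied
  → r_3 = 0.6697
beam 4: φ=90°, α=285°
  dir = (cos 285°, sin 285°) = (0.2588, -0.9659); from cell (4,4)
  next x-line at t=1.9319, next y-line at t=0.6005; Δt_x=3.8637, Δt_y=1.0353
    y: enter (4,3) at t=0.6005 ← occupied
  → r_4 = 0.6005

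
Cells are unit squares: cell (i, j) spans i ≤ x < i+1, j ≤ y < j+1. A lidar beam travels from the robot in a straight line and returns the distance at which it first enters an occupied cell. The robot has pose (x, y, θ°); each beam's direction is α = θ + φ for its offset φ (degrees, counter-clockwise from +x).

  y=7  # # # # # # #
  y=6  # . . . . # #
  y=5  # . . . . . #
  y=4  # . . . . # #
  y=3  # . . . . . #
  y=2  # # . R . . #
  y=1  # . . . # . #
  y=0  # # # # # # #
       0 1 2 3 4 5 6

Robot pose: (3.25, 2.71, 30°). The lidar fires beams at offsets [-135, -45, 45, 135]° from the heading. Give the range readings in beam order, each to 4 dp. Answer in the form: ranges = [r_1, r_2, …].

beam 1: φ=-135°, α=255°
  d=(-0.2588,-0.9659)  start (3,2)  tX=0.9659 tY=0.7350  stride 1/|dx|=3.8637 1/|dy|=1.0353
    cross y-line → (3,1), t=0.7350
    cross x-line → (2,1), t=0.9659
    cross y-line → (2,0), t=1.7703 (wall)
  → r_1 = 1.7703
beam 2: φ=-45°, α=345°
  d=(0.9659,-0.2588)  start (3,2)  tX=0.7765 tY=2.7432  stride 1/|dx|=1.0353 1/|dy|=3.8637
    cross x-line → (4,2), t=0.7765
    cross x-line → (5,2), t=1.8117
    cross y-line → (5,1), t=2.7432
    cross x-line → (6,1), t=2.8470 (wall)
  → r_2 = 2.8470
beam 3: φ=45°, α=75°
  d=(0.2588,0.9659)  start (3,2)  tX=2.8978 tY=0.3002  stride 1/|dx|=3.8637 1/|dy|=1.0353
    cross y-line → (3,3), t=0.3002
    cross y-line → (3,4), t=1.3355
    cross y-line → (3,5), t=2.3708
    cross x-line → (4,5), t=2.8978
    cross y-line → (4,6), t=3.4061
    cross y-line → (4,7), t=4.4413 (wall)
  → r_3 = 4.4413
beam 4: φ=135°, α=165°
  d=(-0.9659,0.2588)  start (3,2)  tX=0.2588 tY=1.1205  stride 1/|dx|=1.0353 1/|dy|=3.8637
    cross x-line → (2,2), t=0.2588
    cross y-line → (2,3), t=1.1205
    cross x-line → (1,3), t=1.2941
    cross x-line → (0,3), t=2.3294 (wall)
  → r_4 = 2.3294

ranges = [1.7703, 2.8470, 4.4413, 2.3294]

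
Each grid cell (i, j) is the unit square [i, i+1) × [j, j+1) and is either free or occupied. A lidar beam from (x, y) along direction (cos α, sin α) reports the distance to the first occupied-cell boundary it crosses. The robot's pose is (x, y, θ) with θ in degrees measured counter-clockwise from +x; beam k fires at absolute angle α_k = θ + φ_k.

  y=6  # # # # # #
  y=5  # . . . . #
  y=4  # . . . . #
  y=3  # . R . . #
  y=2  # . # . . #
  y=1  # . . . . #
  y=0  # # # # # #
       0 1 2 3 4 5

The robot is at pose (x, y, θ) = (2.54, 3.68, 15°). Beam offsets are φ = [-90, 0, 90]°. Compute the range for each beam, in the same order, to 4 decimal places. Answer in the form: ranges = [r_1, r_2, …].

ranges = [0.7040, 2.5468, 2.4018]

beam 1: φ=-90°, α=285°
  direction (0.2588, -0.9659); cell (2,3); t to first gridline: x 1.7773, y 0.7040 (then +3.8637 / +1.0353)
    (2,2) via y @ 0.7040  # hit
  → r_1 = 0.7040
beam 2: φ=0°, α=15°
  direction (0.9659, 0.2588); cell (2,3); t to first gridline: x 0.4762, y 1.2364 (then +1.0353 / +3.8637)
    (3,3) via x @ 0.4762
    (3,4) via y @ 1.2364
    (4,4) via x @ 1.5115
    (5,4) via x @ 2.5468  # hit
  → r_2 = 2.5468
beam 3: φ=90°, α=105°
  direction (-0.2588, 0.9659); cell (2,3); t to first gridline: x 2.0864, y 0.3313 (then +3.8637 / +1.0353)
    (2,4) via y @ 0.3313
    (2,5) via y @ 1.3666
    (1,5) via x @ 2.0864
    (1,6) via y @ 2.4018  # hit
  → r_3 = 2.4018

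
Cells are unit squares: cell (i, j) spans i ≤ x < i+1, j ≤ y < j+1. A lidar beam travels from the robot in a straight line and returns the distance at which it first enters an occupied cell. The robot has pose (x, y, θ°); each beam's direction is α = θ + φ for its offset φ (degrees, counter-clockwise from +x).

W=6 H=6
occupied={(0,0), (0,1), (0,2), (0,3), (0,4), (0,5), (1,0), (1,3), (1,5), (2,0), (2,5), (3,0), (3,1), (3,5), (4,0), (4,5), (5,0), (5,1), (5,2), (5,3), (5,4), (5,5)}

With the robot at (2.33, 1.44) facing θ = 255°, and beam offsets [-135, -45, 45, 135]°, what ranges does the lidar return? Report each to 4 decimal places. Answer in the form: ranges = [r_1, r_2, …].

beam 1: φ=-135°, α=120°
  dir = (cos 120°, sin 120°) = (-0.5000, 0.8660); from cell (2,1)
  next x-line at t=0.6600, next y-line at t=0.6466; Δt_x=2.0000, Δt_y=1.1547
    y: enter (2,2) at t=0.6466
    x: enter (1,2) at t=0.6600
    y: enter (1,3) at t=1.8013 ← occupied
  → r_1 = 1.8013
beam 2: φ=-45°, α=210°
  dir = (cos 210°, sin 210°) = (-0.8660, -0.5000); from cell (2,1)
  next x-line at t=0.3811, next y-line at t=0.8800; Δt_x=1.1547, Δt_y=2.0000
    x: enter (1,1) at t=0.3811
    y: enter (1,0) at t=0.8800 ← occupied
  → r_2 = 0.8800
beam 3: φ=45°, α=300°
  dir = (cos 300°, sin 300°) = (0.5000, -0.8660); from cell (2,1)
  next x-line at t=1.3400, next y-line at t=0.5081; Δt_x=2.0000, Δt_y=1.1547
    y: enter (2,0) at t=0.5081 ← occupied
  → r_3 = 0.5081
beam 4: φ=135°, α=30°
  dir = (cos 30°, sin 30°) = (0.8660, 0.5000); from cell (2,1)
  next x-line at t=0.7736, next y-line at t=1.1200; Δt_x=1.1547, Δt_y=2.0000
    x: enter (3,1) at t=0.7736 ← occupied
  → r_4 = 0.7736

ranges = [1.8013, 0.8800, 0.5081, 0.7736]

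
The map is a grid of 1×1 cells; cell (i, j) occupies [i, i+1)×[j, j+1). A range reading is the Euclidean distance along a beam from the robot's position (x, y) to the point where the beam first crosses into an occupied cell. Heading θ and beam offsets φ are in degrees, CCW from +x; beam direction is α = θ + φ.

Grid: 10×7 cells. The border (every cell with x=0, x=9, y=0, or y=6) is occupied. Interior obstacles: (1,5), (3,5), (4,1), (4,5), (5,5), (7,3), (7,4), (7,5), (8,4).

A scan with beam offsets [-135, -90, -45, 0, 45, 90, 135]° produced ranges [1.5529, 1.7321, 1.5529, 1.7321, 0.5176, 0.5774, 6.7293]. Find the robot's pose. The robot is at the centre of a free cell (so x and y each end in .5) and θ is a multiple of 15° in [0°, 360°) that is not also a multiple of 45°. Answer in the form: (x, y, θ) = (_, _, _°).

Enumerate (i+0.5, j+0.5, θ) over the 31 free cells and 16 admissible headings. For each, cast all 7 beams and compare to the given ranges.
  (5.5, 1.5, 165°): beam 1 = 4.0415 ≠ 1.5529 ✗
  (3.5, 1.5, 300°): beam 1 = 2.5882 ≠ 1.5529 ✗
  (3.5, 2.5, 30°): beam 2 = 1.0000 ≠ 1.7321 ✗
  (8.5, 5.5, 30°): beam 1 = 0.5176 ≠ 1.5529 ✗
  …
  (7.5, 2.5, 30°): r_1=1.5529, r_2=1.7321, r_3=1.5529, r_4=1.7321, r_5=0.5176, r_6=0.5774, r_7=6.7293 — all match ✓
Only this pose fits every beam.

(x, y, θ) = (7.5, 2.5, 30°)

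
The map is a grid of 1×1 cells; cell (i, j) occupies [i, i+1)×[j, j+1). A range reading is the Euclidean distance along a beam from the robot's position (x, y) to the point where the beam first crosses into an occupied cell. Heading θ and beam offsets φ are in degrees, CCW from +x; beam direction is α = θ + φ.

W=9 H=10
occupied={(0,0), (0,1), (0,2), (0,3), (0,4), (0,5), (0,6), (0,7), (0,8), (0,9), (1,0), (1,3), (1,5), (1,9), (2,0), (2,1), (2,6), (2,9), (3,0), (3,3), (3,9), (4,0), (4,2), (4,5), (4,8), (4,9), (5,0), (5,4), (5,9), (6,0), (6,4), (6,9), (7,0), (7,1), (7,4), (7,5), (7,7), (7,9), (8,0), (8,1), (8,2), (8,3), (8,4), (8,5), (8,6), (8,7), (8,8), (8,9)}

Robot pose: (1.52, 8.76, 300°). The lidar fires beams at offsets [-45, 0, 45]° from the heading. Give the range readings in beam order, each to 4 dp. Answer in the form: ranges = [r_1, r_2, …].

beam 1: φ=-45°, α=255°
  cosα=-0.2588 sinα=-0.9659 | (1,8) | tMaxX 2.0091 tMaxY 0.7868 | tΔX 3.8637 tΔY 1.0353
    t=0.7868 [y] (1,7)
    t=1.8221 [y] (1,6)
    t=2.0091 [x] (0,6) — stop
  → r_1 = 2.0091
beam 2: φ=0°, α=300°
  cosα=0.5000 sinα=-0.8660 | (1,8) | tMaxX 0.9600 tMaxY 0.8776 | tΔX 2.0000 tΔY 1.1547
    t=0.8776 [y] (1,7)
    t=0.9600 [x] (2,7)
    t=2.0323 [y] (2,6) — stop
  → r_2 = 2.0323
beam 3: φ=45°, α=345°
  cosα=0.9659 sinα=-0.2588 | (1,8) | tMaxX 0.4969 tMaxY 2.9364 | tΔX 1.0353 tΔY 3.8637
    t=0.4969 [x] (2,8)
    t=1.5322 [x] (3,8)
    t=2.5675 [x] (4,8) — stop
  → r_3 = 2.5675

ranges = [2.0091, 2.0323, 2.5675]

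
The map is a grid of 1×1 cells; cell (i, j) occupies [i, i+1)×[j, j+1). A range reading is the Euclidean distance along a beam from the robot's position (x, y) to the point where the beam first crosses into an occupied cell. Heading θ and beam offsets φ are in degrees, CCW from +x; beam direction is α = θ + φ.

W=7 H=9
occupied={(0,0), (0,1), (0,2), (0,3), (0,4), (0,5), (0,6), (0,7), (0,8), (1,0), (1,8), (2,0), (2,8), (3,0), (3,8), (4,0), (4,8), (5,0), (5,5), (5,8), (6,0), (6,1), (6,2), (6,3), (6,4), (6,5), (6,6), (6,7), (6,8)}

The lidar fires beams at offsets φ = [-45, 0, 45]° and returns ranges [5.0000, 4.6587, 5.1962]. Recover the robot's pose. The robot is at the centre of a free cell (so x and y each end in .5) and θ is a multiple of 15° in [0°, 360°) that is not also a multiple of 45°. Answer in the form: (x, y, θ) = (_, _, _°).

(x, y, θ) = (1.5, 3.5, 15°)

Candidates: 34 free-cell centres × 16 headings = 544 poses. Raycast each; keep the one whose scan matches to 4 dp.
  (3.5, 4.5, 300°): beam 1 = 3.6235 ≠ 5.0000 ✗
  (5.5, 2.5, 150°): beam 1 = 5.6940 ≠ 5.0000 ✗
  (4.5, 7.5, 120°): beam 1 = 0.5176 ≠ 5.0000 ✗
  (3.5, 3.5, 300°): beam 1 = 2.5882 ≠ 5.0000 ✗
  …
  (1.5, 3.5, 15°): r_1=5.0000, r_2=4.6587, r_3=5.1962 — all match ✓
No second candidate reproduces the full scan.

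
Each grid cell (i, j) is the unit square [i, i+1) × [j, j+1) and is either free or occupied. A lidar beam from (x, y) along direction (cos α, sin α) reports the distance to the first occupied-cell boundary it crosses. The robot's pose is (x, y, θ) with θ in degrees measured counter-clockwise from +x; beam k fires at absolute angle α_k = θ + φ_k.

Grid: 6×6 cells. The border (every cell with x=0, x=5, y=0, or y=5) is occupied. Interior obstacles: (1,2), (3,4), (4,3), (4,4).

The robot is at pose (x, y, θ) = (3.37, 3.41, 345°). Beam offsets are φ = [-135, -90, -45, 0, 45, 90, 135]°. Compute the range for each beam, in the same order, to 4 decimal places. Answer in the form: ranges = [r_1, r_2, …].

ranges = [1.5819, 2.4950, 2.7828, 0.6522, 0.7275, 0.6108, 0.6813]

beam 1: φ=-135°, α=210°
  d=(-0.8660,-0.5000)  start (3,3)  tX=0.4272 tY=0.8200  stride 1/|dx|=1.1547 1/|dy|=2.0000
    cross x-line → (2,3), t=0.4272
    cross y-line → (2,2), t=0.8200
    cross x-line → (1,2), t=1.5819 (wall)
  → r_1 = 1.5819
beam 2: φ=-90°, α=255°
  d=(-0.2588,-0.9659)  start (3,3)  tX=1.4296 tY=0.4245  stride 1/|dx|=3.8637 1/|dy|=1.0353
    cross y-line → (3,2), t=0.4245
    cross x-line → (2,2), t=1.4296
    cross y-line → (2,1), t=1.4597
    cross y-line → (2,0), t=2.4950 (wall)
  → r_2 = 2.4950
beam 3: φ=-45°, α=300°
  d=(0.5000,-0.8660)  start (3,3)  tX=1.2600 tY=0.4734  stride 1/|dx|=2.0000 1/|dy|=1.1547
    cross y-line → (3,2), t=0.4734
    cross x-line → (4,2), t=1.2600
    cross y-line → (4,1), t=1.6281
    cross y-line → (4,0), t=2.7828 (wall)
  → r_3 = 2.7828
beam 4: φ=0°, α=345°
  d=(0.9659,-0.2588)  start (3,3)  tX=0.6522 tY=1.5841  stride 1/|dx|=1.0353 1/|dy|=3.8637
    cross x-line → (4,3), t=0.6522 (wall)
  → r_4 = 0.6522
beam 5: φ=45°, α=30°
  d=(0.8660,0.5000)  start (3,3)  tX=0.7275 tY=1.1800  stride 1/|dx|=1.1547 1/|dy|=2.0000
    cross x-line → (4,3), t=0.7275 (wall)
  → r_5 = 0.7275
beam 6: φ=90°, α=75°
  d=(0.2588,0.9659)  start (3,3)  tX=2.4341 tY=0.6108  stride 1/|dx|=3.8637 1/|dy|=1.0353
    cross y-line → (3,4), t=0.6108 (wall)
  → r_6 = 0.6108
beam 7: φ=135°, α=120°
  d=(-0.5000,0.8660)  start (3,3)  tX=0.7400 tY=0.6813  stride 1/|dx|=2.0000 1/|dy|=1.1547
    cross y-line → (3,4), t=0.6813 (wall)
  → r_7 = 0.6813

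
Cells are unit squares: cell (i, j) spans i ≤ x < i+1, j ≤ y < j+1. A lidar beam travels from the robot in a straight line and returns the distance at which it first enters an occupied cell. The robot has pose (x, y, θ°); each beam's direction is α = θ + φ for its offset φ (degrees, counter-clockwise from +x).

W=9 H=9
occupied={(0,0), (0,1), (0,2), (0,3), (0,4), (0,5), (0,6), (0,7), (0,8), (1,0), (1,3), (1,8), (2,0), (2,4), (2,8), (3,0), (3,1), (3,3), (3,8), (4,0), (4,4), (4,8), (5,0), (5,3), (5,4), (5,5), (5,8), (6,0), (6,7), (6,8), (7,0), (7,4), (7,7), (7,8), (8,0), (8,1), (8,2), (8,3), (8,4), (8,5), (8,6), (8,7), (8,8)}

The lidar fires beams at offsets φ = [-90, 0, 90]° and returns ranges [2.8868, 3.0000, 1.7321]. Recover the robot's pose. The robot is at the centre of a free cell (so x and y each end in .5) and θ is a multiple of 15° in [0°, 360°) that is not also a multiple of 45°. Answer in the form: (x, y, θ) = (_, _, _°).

(x, y, θ) = (2.5, 6.5, 30°)

Enumerate (i+0.5, j+0.5, θ) over the 38 free cells and 16 admissible headings. For each, cast all 3 beams and compare to the given ranges.
  (1.5, 4.5, 240°): beam 1 = 0.5774 ≠ 2.8868 ✗
  (6.5, 3.5, 255°): beam 1 = 0.5176 ≠ 2.8868 ✗
  (3.5, 6.5, 285°): beam 1 = 2.5882 ≠ 2.8868 ✗
  (6.5, 1.5, 330°): beam 1 = 0.5774 ≠ 2.8868 ✗
  …
  (2.5, 6.5, 30°): r_1=2.8868, r_2=3.0000, r_3=1.7321 — all match ✓
No second candidate reproduces the full scan.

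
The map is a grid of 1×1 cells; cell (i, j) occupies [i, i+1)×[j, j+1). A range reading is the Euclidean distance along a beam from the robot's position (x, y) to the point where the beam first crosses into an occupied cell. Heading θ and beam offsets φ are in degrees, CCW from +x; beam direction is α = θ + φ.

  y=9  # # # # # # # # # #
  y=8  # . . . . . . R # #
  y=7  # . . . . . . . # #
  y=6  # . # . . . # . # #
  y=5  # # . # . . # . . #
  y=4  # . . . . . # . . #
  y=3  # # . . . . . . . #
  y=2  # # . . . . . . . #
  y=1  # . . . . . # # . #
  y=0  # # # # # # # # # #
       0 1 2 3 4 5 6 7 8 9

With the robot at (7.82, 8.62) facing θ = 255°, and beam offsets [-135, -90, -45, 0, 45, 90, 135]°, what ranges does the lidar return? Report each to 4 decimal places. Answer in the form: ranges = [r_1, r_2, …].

beam 1: φ=-135°, α=120°
  d=(-0.5000,0.8660)  start (7,8)  tX=1.6400 tY=0.4388  stride 1/|dx|=2.0000 1/|dy|=1.1547
    cross y-line → (7,9), t=0.4388 (wall)
  → r_1 = 0.4388
beam 2: φ=-90°, α=165°
  d=(-0.9659,0.2588)  start (7,8)  tX=0.8489 tY=1.4682  stride 1/|dx|=1.0353 1/|dy|=3.8637
    cross x-line → (6,8), t=0.8489
    cross y-line → (6,9), t=1.4682 (wall)
  → r_2 = 1.4682
beam 3: φ=-45°, α=210°
  d=(-0.8660,-0.5000)  start (7,8)  tX=0.9469 tY=1.2400  stride 1/|dx|=1.1547 1/|dy|=2.0000
    cross x-line → (6,8), t=0.9469
    cross y-line → (6,7), t=1.2400
    cross x-line → (5,7), t=2.1016
    cross y-line → (5,6), t=3.2400
    cross x-line → (4,6), t=3.2563
    cross x-line → (3,6), t=4.4110
    cross y-line → (3,5), t=5.2400 (wall)
  → r_3 = 5.2400
beam 4: φ=0°, α=255°
  d=(-0.2588,-0.9659)  start (7,8)  tX=3.1682 tY=0.6419  stride 1/|dx|=3.8637 1/|dy|=1.0353
    cross y-line → (7,7), t=0.6419
    cross y-line → (7,6), t=1.6771
    cross y-line → (7,5), t=2.7124
    cross x-line → (6,5), t=3.1682 (wall)
  → r_4 = 3.1682
beam 5: φ=45°, α=300°
  d=(0.5000,-0.8660)  start (7,8)  tX=0.3600 tY=0.7159  stride 1/|dx|=2.0000 1/|dy|=1.1547
    cross x-line → (8,8), t=0.3600 (wall)
  → r_5 = 0.3600
beam 6: φ=90°, α=345°
  d=(0.9659,-0.2588)  start (7,8)  tX=0.1863 tY=2.3955  stride 1/|dx|=1.0353 1/|dy|=3.8637
    cross x-line → (8,8), t=0.1863 (wall)
  → r_6 = 0.1863
beam 7: φ=135°, α=30°
  d=(0.8660,0.5000)  start (7,8)  tX=0.2078 tY=0.7600  stride 1/|dx|=1.1547 1/|dy|=2.0000
    cross x-line → (8,8), t=0.2078 (wall)
  → r_7 = 0.2078

ranges = [0.4388, 1.4682, 5.2400, 3.1682, 0.3600, 0.1863, 0.2078]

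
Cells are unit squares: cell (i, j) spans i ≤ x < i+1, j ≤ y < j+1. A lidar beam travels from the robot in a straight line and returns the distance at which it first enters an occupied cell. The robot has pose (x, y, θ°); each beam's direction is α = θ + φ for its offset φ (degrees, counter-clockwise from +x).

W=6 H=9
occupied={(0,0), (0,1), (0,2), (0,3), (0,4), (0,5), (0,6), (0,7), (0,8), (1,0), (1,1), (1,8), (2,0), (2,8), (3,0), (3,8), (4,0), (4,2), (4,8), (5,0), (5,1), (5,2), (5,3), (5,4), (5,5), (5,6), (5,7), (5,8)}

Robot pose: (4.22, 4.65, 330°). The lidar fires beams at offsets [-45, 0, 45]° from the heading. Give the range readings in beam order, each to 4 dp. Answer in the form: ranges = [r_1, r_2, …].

ranges = [1.7082, 0.9007, 0.8075]

beam 1: φ=-45°, α=285°
  cosα=0.2588 sinα=-0.9659 | (4,4) | tMaxX 3.0137 tMaxY 0.6729 | tΔX 3.8637 tΔY 1.0353
    t=0.6729 [y] (4,3)
    t=1.7082 [y] (4,2) — stop
  → r_1 = 1.7082
beam 2: φ=0°, α=330°
  cosα=0.8660 sinα=-0.5000 | (4,4) | tMaxX 0.9007 tMaxY 1.3000 | tΔX 1.1547 tΔY 2.0000
    t=0.9007 [x] (5,4) — stop
  → r_2 = 0.9007
beam 3: φ=45°, α=15°
  cosα=0.9659 sinα=0.2588 | (4,4) | tMaxX 0.8075 tMaxY 1.3523 | tΔX 1.0353 tΔY 3.8637
    t=0.8075 [x] (5,4) — stop
  → r_3 = 0.8075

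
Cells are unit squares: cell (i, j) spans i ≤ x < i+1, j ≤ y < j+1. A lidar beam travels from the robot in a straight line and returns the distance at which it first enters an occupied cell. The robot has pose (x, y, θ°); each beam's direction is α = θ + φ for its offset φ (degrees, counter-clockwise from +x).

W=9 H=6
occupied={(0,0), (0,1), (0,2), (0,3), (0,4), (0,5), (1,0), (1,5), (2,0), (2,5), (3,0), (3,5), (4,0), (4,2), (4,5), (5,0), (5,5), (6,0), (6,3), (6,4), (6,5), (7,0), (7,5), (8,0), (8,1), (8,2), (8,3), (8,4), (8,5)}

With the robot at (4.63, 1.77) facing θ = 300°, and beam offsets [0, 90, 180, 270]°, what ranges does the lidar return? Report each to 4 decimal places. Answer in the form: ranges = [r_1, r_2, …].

beam 1: φ=0°, α=300°
  d=(0.5000,-0.8660)  start (4,1)  tX=0.7400 tY=0.8891  stride 1/|dx|=2.0000 1/|dy|=1.1547
    cross x-line → (5,1), t=0.7400
    cross y-line → (5,0), t=0.8891 (wall)
  → r_1 = 0.8891
beam 2: φ=90°, α=30°
  d=(0.8660,0.5000)  start (4,1)  tX=0.4272 tY=0.4600  stride 1/|dx|=1.1547 1/|dy|=2.0000
    cross x-line → (5,1), t=0.4272
    cross y-line → (5,2), t=0.4600
    cross x-line → (6,2), t=1.5819
    cross y-line → (6,3), t=2.4600 (wall)
  → r_2 = 2.4600
beam 3: φ=180°, α=120°
  d=(-0.5000,0.8660)  start (4,1)  tX=1.2600 tY=0.2656  stride 1/|dx|=2.0000 1/|dy|=1.1547
    cross y-line → (4,2), t=0.2656 (wall)
  → r_3 = 0.2656
beam 4: φ=270°, α=210°
  d=(-0.8660,-0.5000)  start (4,1)  tX=0.7275 tY=1.5400  stride 1/|dx|=1.1547 1/|dy|=2.0000
    cross x-line → (3,1), t=0.7275
    cross y-line → (3,0), t=1.5400 (wall)
  → r_4 = 1.5400

ranges = [0.8891, 2.4600, 0.2656, 1.5400]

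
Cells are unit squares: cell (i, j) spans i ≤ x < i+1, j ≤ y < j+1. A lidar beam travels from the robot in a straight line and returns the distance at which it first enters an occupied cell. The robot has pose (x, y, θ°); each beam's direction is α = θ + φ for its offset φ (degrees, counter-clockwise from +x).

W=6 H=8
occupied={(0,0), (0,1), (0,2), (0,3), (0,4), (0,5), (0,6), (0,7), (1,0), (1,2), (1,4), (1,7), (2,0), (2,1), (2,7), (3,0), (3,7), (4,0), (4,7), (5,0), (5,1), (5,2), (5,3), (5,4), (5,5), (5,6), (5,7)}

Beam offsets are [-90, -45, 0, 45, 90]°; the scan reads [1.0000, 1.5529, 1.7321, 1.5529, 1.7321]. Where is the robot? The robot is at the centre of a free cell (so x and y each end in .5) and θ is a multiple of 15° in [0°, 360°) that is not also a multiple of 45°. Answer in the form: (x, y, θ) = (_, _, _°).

Enumerate (i+0.5, j+0.5, θ) over the 21 free cells and 16 admissible headings. For each, cast all 5 beams and compare to the given ranges.
  (4.5, 6.5, 240°): beam 2 = 3.6235 ≠ 1.5529 ✗
  (1.5, 5.5, 120°): beam 1 = 3.0000 ≠ 1.0000 ✗
  (4.5, 5.5, 345°): beam 1 = 4.6587 ≠ 1.0000 ✗
  (2.5, 5.5, 330°): beam 2 = 4.6587 ≠ 1.5529 ✗
  …
  (3.5, 2.5, 300°): r_1=1.0000, r_2=1.5529, r_3=1.7321, r_4=1.5529, r_5=1.7321 — all match ✓
Only this pose fits every beam.

(x, y, θ) = (3.5, 2.5, 300°)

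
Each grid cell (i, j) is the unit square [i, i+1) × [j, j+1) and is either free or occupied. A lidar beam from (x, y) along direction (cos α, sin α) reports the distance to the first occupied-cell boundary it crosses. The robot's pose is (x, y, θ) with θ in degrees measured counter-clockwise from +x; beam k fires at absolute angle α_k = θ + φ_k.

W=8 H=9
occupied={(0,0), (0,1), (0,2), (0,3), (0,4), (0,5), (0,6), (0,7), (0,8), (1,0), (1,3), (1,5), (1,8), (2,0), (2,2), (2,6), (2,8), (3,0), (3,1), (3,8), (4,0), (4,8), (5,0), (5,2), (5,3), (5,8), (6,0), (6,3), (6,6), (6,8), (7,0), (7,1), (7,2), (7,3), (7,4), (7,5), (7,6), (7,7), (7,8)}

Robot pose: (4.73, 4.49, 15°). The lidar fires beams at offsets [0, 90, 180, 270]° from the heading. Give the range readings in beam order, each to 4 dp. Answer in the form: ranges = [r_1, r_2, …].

beam 1: φ=0°, α=15°
  d=(0.9659,0.2588)  start (4,4)  tX=0.2795 tY=1.9705  stride 1/|dx|=1.0353 1/|dy|=3.8637
    cross x-line → (5,4), t=0.2795
    cross x-line → (6,4), t=1.3148
    cross y-line → (6,5), t=1.9705
    cross x-line → (7,5), t=2.3501 (wall)
  → r_1 = 2.3501
beam 2: φ=90°, α=105°
  d=(-0.2588,0.9659)  start (4,4)  tX=2.8205 tY=0.5280  stride 1/|dx|=3.8637 1/|dy|=1.0353
    cross y-line → (4,5), t=0.5280
    cross y-line → (4,6), t=1.5633
    cross y-line → (4,7), t=2.5985
    cross x-line → (3,7), t=2.8205
    cross y-line → (3,8), t=3.6338 (wall)
  → r_2 = 3.6338
beam 3: φ=180°, α=195°
  d=(-0.9659,-0.2588)  start (4,4)  tX=0.7558 tY=1.8932  stride 1/|dx|=1.0353 1/|dy|=3.8637
    cross x-line → (3,4), t=0.7558
    cross x-line → (2,4), t=1.7910
    cross y-line → (2,3), t=1.8932
    cross x-line → (1,3), t=2.8263 (wall)
  → r_3 = 2.8263
beam 4: φ=270°, α=285°
  d=(0.2588,-0.9659)  start (4,4)  tX=1.0432 tY=0.5073  stride 1/|dx|=3.8637 1/|dy|=1.0353
    cross y-line → (4,3), t=0.5073
    cross x-line → (5,3), t=1.0432 (wall)
  → r_4 = 1.0432

ranges = [2.3501, 3.6338, 2.8263, 1.0432]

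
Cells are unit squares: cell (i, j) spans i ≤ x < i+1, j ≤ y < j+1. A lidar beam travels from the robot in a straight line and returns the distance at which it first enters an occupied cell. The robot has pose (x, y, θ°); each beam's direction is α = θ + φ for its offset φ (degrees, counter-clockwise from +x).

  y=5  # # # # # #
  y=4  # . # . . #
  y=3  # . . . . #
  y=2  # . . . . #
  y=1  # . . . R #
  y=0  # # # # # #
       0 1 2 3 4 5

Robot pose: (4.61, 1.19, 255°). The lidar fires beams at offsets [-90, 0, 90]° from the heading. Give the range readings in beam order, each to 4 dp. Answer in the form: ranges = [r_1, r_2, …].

beam 1: φ=-90°, α=165°
  direction (-0.9659, 0.2588); cell (4,1); t to first gridline: x 0.6315, y 3.1296 (then +1.0353 / +3.8637)
    (3,1) via x @ 0.6315
    (2,1) via x @ 1.6668
    (1,1) via x @ 2.7021
    (1,2) via y @ 3.1296
    (0,2) via x @ 3.7373  # hit
  → r_1 = 3.7373
beam 2: φ=0°, α=255°
  direction (-0.2588, -0.9659); cell (4,1); t to first gridline: x 2.3569, y 0.1967 (then +3.8637 / +1.0353)
    (4,0) via y @ 0.1967  # hit
  → r_2 = 0.1967
beam 3: φ=90°, α=345°
  direction (0.9659, -0.2588); cell (4,1); t to first gridline: x 0.4038, y 0.7341 (then +1.0353 / +3.8637)
    (5,1) via x @ 0.4038  # hit
  → r_3 = 0.4038

ranges = [3.7373, 0.1967, 0.4038]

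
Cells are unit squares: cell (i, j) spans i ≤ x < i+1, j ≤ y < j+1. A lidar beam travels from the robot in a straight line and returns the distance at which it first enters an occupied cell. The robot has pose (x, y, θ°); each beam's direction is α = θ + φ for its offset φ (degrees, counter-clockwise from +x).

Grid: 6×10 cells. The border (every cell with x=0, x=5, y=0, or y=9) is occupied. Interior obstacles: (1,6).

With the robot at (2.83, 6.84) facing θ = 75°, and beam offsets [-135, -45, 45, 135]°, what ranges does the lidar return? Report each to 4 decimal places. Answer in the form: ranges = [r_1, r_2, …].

ranges = [4.3400, 2.5057, 2.4942, 0.9584]

beam 1: φ=-135°, α=300°
  cosα=0.5000 sinα=-0.8660 | (2,6) | tMaxX 0.3400 tMaxY 0.9699 | tΔX 2.0000 tΔY 1.1547
    t=0.3400 [x] (3,6)
    t=0.9699 [y] (3,5)
    t=2.1246 [y] (3,4)
    t=2.3400 [x] (4,4)
    t=3.2793 [y] (4,3)
    t=4.3400 [x] (5,3) — stop
  → r_1 = 4.3400
beam 2: φ=-45°, α=30°
  cosα=0.8660 sinα=0.5000 | (2,6) | tMaxX 0.1963 tMaxY 0.3200 | tΔX 1.1547 tΔY 2.0000
    t=0.1963 [x] (3,6)
    t=0.3200 [y] (3,7)
    t=1.3510 [x] (4,7)
    t=2.3200 [y] (4,8)
    t=2.5057 [x] (5,8) — stop
  → r_2 = 2.5057
beam 3: φ=45°, α=120°
  cosα=-0.5000 sinα=0.8660 | (2,6) | tMaxX 1.6600 tMaxY 0.1848 | tΔX 2.0000 tΔY 1.1547
    t=0.1848 [y] (2,7)
    t=1.3395 [y] (2,8)
    t=1.6600 [x] (1,8)
    t=2.4942 [y] (1,9) — stop
  → r_3 = 2.4942
beam 4: φ=135°, α=210°
  cosα=-0.8660 sinα=-0.5000 | (2,6) | tMaxX 0.9584 tMaxY 1.6800 | tΔX 1.1547 tΔY 2.0000
    t=0.9584 [x] (1,6) — stop
  → r_4 = 0.9584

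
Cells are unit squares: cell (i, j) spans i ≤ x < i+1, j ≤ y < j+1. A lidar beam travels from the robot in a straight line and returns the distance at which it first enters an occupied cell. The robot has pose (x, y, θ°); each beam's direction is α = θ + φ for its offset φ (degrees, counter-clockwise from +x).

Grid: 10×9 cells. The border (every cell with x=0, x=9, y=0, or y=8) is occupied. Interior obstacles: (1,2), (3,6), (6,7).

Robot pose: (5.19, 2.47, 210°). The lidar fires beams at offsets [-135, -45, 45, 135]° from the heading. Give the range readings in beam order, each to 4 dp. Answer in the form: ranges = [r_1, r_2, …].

ranges = [4.6898, 4.3378, 1.5219, 3.9444]

beam 1: φ=-135°, α=75°
  dir = (cos 75°, sin 75°) = (0.2588, 0.9659); from cell (5,2)
  next x-line at t=3.1296, next y-line at t=0.5487; Δt_x=3.8637, Δt_y=1.0353
    y: enter (5,3) at t=0.5487
    y: enter (5,4) at t=1.5840
    y: enter (5,5) at t=2.6192
    x: enter (6,5) at t=3.1296
    y: enter (6,6) at t=3.6545
    y: enter (6,7) at t=4.6898 ← occupied
  → r_1 = 4.6898
beam 2: φ=-45°, α=165°
  dir = (cos 165°, sin 165°) = (-0.9659, 0.2588); from cell (5,2)
  next x-line at t=0.1967, next y-line at t=2.0478; Δt_x=1.0353, Δt_y=3.8637
    x: enter (4,2) at t=0.1967
    x: enter (3,2) at t=1.2320
    y: enter (3,3) at t=2.0478
    x: enter (2,3) at t=2.2673
    x: enter (1,3) at t=3.3025
    x: enter (0,3) at t=4.3378 ← occupied
  → r_2 = 4.3378
beam 3: φ=45°, α=255°
  dir = (cos 255°, sin 255°) = (-0.2588, -0.9659); from cell (5,2)
  next x-line at t=0.7341, next y-line at t=0.4866; Δt_x=3.8637, Δt_y=1.0353
    y: enter (5,1) at t=0.4866
    x: enter (4,1) at t=0.7341
    y: enter (4,0) at t=1.5219 ← occupied
  → r_3 = 1.5219
beam 4: φ=135°, α=345°
  dir = (cos 345°, sin 345°) = (0.9659, -0.2588); from cell (5,2)
  next x-line at t=0.8386, next y-line at t=1.8159; Δt_x=1.0353, Δt_y=3.8637
    x: enter (6,2) at t=0.8386
    y: enter (6,1) at t=1.8159
    x: enter (7,1) at t=1.8738
    x: enter (8,1) at t=2.9091
    x: enter (9,1) at t=3.9444 ← occupied
  → r_4 = 3.9444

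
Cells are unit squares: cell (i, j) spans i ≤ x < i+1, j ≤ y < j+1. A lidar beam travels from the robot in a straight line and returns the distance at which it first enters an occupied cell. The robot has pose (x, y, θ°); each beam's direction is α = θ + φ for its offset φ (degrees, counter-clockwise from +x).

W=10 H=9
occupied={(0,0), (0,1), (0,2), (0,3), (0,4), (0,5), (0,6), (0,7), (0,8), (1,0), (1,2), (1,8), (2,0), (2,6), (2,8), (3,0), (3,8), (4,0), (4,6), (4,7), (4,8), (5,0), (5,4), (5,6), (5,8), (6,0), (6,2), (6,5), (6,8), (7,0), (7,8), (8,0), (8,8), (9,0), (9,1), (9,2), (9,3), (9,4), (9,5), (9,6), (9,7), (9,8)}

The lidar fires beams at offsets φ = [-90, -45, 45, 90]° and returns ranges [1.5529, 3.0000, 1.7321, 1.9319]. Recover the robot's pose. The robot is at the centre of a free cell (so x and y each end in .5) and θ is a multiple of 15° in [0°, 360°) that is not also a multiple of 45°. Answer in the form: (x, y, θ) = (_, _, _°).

(x, y, θ) = (2.5, 4.5, 165°)

Candidates: 48 free-cell centres × 16 headings = 768 poses. Raycast each; keep the one whose scan matches to 4 dp.
  (6.5, 3.5, 195°): beam 2 = 1.0000 ≠ 3.0000 ✗
  (7.5, 6.5, 165°): beam 2 = 1.7321 ≠ 3.0000 ✗
  (5.5, 7.5, 15°): beam 1 = 0.5176 ≠ 1.5529 ✗
  (1.5, 1.5, 330°): beam 1 = 0.5774 ≠ 1.5529 ✗
  (1.5, 7.5, 285°): beam 1 = 0.5176 ≠ 1.5529 ✗
  …
  (2.5, 4.5, 165°): r_1=1.5529, r_2=3.0000, r_3=1.7321, r_4=1.9319 — all match ✓
No second candidate reproduces the full scan.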